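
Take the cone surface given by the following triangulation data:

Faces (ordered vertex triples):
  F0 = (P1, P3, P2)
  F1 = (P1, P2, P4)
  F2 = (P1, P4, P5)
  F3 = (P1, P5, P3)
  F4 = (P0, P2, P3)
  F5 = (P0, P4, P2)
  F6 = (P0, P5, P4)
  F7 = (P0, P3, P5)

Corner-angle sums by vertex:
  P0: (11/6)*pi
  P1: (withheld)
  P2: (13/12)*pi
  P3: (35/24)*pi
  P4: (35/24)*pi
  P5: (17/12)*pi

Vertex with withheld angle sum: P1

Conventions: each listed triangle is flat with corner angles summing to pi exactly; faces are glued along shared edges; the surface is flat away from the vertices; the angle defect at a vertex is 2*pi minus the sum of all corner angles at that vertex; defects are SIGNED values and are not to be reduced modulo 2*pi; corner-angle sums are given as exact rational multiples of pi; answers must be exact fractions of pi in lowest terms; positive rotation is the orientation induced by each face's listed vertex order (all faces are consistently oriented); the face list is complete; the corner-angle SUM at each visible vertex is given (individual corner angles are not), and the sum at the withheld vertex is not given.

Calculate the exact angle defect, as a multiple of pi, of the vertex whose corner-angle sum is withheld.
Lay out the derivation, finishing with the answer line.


V = 6, E = 12, F = 8; chi = V - E + F = 2
Gauss-Bonnet: total defect = 2*pi*chi = 4*pi; visible defects sum to (11/4)*pi

Answer: defect(P1) = (5/4)*pi


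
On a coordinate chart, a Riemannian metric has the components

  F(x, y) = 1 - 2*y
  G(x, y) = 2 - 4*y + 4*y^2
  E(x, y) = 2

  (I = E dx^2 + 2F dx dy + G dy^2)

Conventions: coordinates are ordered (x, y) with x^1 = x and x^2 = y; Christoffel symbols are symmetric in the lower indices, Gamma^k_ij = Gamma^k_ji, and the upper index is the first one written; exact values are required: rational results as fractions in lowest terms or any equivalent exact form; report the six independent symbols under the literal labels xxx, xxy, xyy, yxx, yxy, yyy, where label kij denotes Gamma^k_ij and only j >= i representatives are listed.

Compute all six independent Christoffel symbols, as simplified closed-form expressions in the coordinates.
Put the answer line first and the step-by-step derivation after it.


Answer: Gamma_xxx = 0, Gamma_xxy = 0, Gamma_xyy = -2/(4*y^2 - 4*y + 3), Gamma_yxx = 0, Gamma_yxy = 0, Gamma_yyy = (4*y - 2)/(4*y^2 - 4*y + 3)

E = 2; F = 1 - 2*y; G = 2 - 4*y + 4*y^2
Gamma^k_ij = (1/2) g^{kl} (d_i g_jl + d_j g_il - d_l g_ij), with g^inv = (1/(EG-F^2)) [[G, -F], [-F, E]]
first partials: E_x = 0, E_y = 0, F_x = 0, F_y = -2, G_x = 0, G_y = -4 + 8*y
D = EG - F^2 = 3 - 4*y + 4*y^2
expanded: Gamma^x_xx = (G E_x - 2F F_x + F E_y)/(2D), Gamma^x_xy = (G E_y - F G_x)/(2D), Gamma^x_yy = (2G F_y - G G_x - F G_y)/(2D), Gamma^y_xx = (2E F_x - E E_y - F E_x)/(2D), Gamma^y_xy = (E G_x - F E_y)/(2D), Gamma^y_yy = (E G_y - 2F F_y + F G_x)/(2D); substitute and cancel common factors


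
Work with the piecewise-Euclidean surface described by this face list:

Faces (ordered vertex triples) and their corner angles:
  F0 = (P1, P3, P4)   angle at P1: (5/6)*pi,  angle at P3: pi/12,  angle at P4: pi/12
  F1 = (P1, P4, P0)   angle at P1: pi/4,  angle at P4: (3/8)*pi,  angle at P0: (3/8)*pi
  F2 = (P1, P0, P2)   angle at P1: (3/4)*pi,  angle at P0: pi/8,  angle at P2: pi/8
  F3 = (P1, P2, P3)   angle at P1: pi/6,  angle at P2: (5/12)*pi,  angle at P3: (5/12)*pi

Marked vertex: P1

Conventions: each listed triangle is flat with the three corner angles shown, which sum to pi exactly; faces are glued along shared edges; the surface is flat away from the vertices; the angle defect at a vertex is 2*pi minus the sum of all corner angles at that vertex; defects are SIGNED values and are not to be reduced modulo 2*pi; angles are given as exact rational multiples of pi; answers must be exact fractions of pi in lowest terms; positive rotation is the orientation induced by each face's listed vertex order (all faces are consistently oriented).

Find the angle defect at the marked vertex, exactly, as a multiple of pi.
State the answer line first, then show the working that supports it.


Answer: defect(P1) = 0

Sum of corner angles at P1: 2*pi
defect = 2*pi - 2*pi


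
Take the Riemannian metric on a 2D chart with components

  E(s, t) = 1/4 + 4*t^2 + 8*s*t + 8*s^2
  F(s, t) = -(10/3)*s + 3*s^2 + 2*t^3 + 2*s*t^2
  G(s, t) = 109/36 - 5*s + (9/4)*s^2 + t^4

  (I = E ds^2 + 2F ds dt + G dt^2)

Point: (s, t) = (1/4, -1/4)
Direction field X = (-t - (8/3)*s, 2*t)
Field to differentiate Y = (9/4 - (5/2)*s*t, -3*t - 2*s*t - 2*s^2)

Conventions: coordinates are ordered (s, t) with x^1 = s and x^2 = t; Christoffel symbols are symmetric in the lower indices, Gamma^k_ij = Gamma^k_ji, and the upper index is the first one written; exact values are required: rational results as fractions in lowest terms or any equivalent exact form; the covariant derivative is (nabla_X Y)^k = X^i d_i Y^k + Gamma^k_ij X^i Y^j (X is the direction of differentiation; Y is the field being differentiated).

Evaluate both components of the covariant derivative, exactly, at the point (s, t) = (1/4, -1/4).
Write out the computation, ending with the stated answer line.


E = 1/2, F = -31/48, G = 4429/2304 at the point
E_s = 2, E_t = 0, F_s = -41/24, F_t = 1/8, G_s = -31/8, G_t = -1/16
EG - F^2 = 2507/4608;  g^inv = (4608/2507) * [[4429/2304, 31/48], [31/48, 1/2]]
first-kind symbols [ij,l] = (1/2)(d_i g_jl + d_j g_il - d_l g_ij): [ss,s] = E_s/2 = 1, [ss,t] = F_s - E_t/2 = -41/24, [st,s] = E_t/2 = 0, [st,t] = G_s/2 = -31/16, [tt,s] = F_t - G_s/2 = 33/16, [tt,t] = G_t/2 = -1/32
Gamma^s_ij = (G*[ij,s] - F*[ij,t])/(EG - F^2), Gamma^t_ij = (E*[ij,t] - F*[ij,s])/(EG - F^2)
Gamma_sss = 3774/2507, Gamma_sst = -5766/2507, Gamma_stt = 145413/20056, Gamma_tss = -960/2507, Gamma_tst = -4464/2507, Gamma_ttt = 6066/2507
X = (-5/12, -1/2), Y = (77/32, 3/4) at the point

Answer: (nabla_X Y)^s = -83059/120336, (nabla_X Y)^t = 248713/60168


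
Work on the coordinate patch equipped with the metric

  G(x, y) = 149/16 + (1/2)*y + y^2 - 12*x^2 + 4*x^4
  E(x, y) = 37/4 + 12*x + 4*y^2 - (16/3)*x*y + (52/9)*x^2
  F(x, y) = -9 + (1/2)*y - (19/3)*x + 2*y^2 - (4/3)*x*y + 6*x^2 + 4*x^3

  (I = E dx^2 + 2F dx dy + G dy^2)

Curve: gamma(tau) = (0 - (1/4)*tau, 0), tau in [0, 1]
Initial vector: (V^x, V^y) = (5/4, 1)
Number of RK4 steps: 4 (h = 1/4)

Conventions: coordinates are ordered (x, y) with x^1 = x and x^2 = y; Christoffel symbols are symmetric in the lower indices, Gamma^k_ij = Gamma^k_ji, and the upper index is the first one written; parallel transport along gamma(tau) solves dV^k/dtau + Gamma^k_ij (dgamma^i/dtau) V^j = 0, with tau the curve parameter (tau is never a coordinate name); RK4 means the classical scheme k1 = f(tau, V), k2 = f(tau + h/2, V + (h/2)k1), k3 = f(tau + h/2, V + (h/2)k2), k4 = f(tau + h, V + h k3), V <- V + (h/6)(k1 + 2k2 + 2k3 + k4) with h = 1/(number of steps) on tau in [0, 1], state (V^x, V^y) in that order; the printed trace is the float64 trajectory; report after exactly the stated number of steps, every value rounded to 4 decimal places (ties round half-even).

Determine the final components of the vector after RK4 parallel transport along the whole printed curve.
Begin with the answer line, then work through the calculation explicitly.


Answer: V^x = 0.9494, V^y = 0.5197

gamma'(tau) = (-1/4, 0); f(tau, V)^k = -Gamma^k_ij(gamma(tau)) gamma'^i(tau) V^j; h = 1/4; intermediate values shown to 6 dp
curve data and Christoffel symbols at the stage parameters:
  tau = 0.000000: gamma = (0.000000, 0.000000), gamma' = (-0.250000, 0.000000); Gamma_xxx = -0.218845, Gamma_xxy = 0.000000, Gamma_xyy = 1.343465, Gamma_yxx = -0.891591, Gamma_yxy = 0.000000, Gamma_yyy = 1.325228
  tau = 0.125000: gamma = (-0.031250, 0.000000), gamma' = (-0.250000, 0.000000); Gamma_xxx = -1.055949, Gamma_xxy = 0.779804, Gamma_xyy = 0.718505, Gamma_yxx = -1.727644, Gamma_yxy = 0.777804, Gamma_yyy = 0.706415
  tau = 0.250000: gamma = (-0.062500, 0.000000), gamma' = (-0.250000, 0.000000); Gamma_xxx = -1.797693, Gamma_xxy = 1.496454, Gamma_xyy = 0.116360, Gamma_yxx = -2.442388, Gamma_yxy = 1.466721, Gamma_yyy = 0.134752
  tau = 0.375000: gamma = (-0.093750, 0.000000), gamma' = (-0.250000, 0.000000); Gamma_xxx = -2.440584, Gamma_xxy = 2.140852, Gamma_xyy = -0.450987, Gamma_yxx = -3.040874, Gamma_yxy = 2.064560, Gamma_yyy = -0.382175
  tau = 0.500000: gamma = (-0.125000, 0.000000), gamma' = (-0.250000, 0.000000); Gamma_xxx = -2.984658, Gamma_xxy = 2.707371, Gamma_xyy = -0.973984, Gamma_yxx = -3.530772, Gamma_yxy = 2.572296, Gamma_yyy = -0.839481
  tau = 0.625000: gamma = (-0.156250, 0.000000), gamma' = (-0.250000, 0.000000); Gamma_xxx = -3.433021, Gamma_xxy = 3.193689, Gamma_xyy = -1.445710, Gamma_yxx = -3.921723, Gamma_yxy = 2.993618, Gamma_yyy = -1.234885
  tau = 0.750000: gamma = (-0.187500, 0.000000), gamma' = (-0.250000, 0.000000); Gamma_xxx = -3.791212, Gamma_xxy = 3.600386, Gamma_xyy = -1.861831, Gamma_yxx = -4.224638, Gamma_yxy = 3.334329, Gamma_yyy = -1.568412
  tau = 0.875000: gamma = (-0.218750, 0.000000), gamma' = (-0.250000, 0.000000); Gamma_xxx = -4.066518, Gamma_xxy = 3.930403, Gamma_xyy = -2.220368, Gamma_yxx = -4.451019, Gamma_yxy = 3.601711, Gamma_yyy = -1.841985
  tau = 1.000000: gamma = (-0.250000, 0.000000), gamma' = (-0.250000, 0.000000); Gamma_xxx = -4.267297, Gamma_xxy = 4.188443, Gamma_xyy = -2.521348, Gamma_yxx = -4.612382, Gamma_yxy = 3.803908, Gamma_yyy = -2.058967
step 0: V^x = 1.2500, V^y = 1.0000
step 1: k1 = (-0.068389, -0.278622), k2 = (-0.139566, -0.348518), k3 = (-0.138921, -0.346374), k4 = (-0.204453, -0.407112); V <- V + (h/6)(k1 + 2k2 + 2k3 + k4): V^x = 1.2154, V^y = 0.9135
step 2: k1 = (-0.204480, -0.407165), k2 = (-0.264303, -0.459322), k3 = (-0.263230, -0.457002), k4 = (-0.316824, -0.500769); V <- V + (h/6)(k1 + 2k2 + 2k3 + k4): V^x = 1.1497, V^y = 0.7993
step 3: k1 = (-0.316877, -0.500842), k2 = (-0.364560, -0.537041), k3 = (-0.363058, -0.534584), k4 = (-0.404523, -0.563548); V <- V + (h/6)(k1 + 2k2 + 2k3 + k4): V^x = 1.0590, V^y = 0.6657
step 4: k1 = (-0.404596, -0.563628), k2 = (-0.440377, -0.586229), k3 = (-0.438606, -0.583795), k4 = (-0.468627, -0.600496); V <- V + (h/6)(k1 + 2k2 + 2k3 + k4): V^x = 0.9494, V^y = 0.5197


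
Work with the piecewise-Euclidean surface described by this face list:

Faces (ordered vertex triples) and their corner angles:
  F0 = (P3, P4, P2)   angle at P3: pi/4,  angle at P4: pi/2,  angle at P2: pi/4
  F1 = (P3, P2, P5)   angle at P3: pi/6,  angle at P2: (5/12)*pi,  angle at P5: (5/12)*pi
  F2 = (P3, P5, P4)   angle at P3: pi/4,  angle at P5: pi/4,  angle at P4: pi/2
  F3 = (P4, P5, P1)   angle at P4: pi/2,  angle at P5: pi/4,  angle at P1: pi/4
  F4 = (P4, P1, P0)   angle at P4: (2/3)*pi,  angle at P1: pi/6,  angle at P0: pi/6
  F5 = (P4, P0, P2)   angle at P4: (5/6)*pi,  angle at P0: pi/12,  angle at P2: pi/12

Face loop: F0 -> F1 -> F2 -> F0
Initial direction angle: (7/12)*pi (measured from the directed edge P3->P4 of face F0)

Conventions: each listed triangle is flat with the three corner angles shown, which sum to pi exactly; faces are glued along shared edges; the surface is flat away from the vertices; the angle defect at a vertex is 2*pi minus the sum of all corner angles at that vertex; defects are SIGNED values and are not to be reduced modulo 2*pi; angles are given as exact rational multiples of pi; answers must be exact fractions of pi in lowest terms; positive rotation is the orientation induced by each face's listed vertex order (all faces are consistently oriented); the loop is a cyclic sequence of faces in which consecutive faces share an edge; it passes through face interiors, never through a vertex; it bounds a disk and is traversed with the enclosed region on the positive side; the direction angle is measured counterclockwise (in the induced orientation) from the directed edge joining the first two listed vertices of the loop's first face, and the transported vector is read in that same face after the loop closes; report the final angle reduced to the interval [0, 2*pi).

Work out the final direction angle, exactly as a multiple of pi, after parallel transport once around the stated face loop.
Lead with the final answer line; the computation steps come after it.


Answer: final direction angle = (23/12)*pi

enclosed vertex P3: corner angles sum to (2/3)*pi, defect = 2*pi - (2/3)*pi = (4/3)*pi
holonomy = initial angle + sum of enclosed defects (mod 2*pi), positive in the induced orientation
final angle = (7/12)*pi + (4/3)*pi = (23/12)*pi (mod 2*pi)


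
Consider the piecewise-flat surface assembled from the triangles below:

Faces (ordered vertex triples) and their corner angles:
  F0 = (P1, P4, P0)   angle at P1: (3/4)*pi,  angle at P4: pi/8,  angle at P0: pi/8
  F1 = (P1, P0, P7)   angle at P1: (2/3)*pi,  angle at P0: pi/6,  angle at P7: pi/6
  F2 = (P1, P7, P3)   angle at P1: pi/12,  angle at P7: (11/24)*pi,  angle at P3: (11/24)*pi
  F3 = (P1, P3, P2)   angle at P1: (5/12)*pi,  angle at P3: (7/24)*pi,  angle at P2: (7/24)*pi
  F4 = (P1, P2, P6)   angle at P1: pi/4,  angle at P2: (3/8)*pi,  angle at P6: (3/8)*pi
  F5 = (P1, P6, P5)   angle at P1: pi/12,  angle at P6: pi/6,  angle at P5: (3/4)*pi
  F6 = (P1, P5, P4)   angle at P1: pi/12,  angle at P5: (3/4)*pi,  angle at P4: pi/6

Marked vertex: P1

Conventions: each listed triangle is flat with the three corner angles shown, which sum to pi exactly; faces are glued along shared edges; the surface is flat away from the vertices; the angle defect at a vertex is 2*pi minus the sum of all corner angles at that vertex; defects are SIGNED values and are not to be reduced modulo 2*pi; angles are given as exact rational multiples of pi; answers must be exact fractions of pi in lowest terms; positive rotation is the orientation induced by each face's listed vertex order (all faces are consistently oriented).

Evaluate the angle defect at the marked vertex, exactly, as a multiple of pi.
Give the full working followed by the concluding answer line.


Sum of corner angles at P1: (7/3)*pi
defect = 2*pi - (7/3)*pi

Answer: defect(P1) = -pi/3


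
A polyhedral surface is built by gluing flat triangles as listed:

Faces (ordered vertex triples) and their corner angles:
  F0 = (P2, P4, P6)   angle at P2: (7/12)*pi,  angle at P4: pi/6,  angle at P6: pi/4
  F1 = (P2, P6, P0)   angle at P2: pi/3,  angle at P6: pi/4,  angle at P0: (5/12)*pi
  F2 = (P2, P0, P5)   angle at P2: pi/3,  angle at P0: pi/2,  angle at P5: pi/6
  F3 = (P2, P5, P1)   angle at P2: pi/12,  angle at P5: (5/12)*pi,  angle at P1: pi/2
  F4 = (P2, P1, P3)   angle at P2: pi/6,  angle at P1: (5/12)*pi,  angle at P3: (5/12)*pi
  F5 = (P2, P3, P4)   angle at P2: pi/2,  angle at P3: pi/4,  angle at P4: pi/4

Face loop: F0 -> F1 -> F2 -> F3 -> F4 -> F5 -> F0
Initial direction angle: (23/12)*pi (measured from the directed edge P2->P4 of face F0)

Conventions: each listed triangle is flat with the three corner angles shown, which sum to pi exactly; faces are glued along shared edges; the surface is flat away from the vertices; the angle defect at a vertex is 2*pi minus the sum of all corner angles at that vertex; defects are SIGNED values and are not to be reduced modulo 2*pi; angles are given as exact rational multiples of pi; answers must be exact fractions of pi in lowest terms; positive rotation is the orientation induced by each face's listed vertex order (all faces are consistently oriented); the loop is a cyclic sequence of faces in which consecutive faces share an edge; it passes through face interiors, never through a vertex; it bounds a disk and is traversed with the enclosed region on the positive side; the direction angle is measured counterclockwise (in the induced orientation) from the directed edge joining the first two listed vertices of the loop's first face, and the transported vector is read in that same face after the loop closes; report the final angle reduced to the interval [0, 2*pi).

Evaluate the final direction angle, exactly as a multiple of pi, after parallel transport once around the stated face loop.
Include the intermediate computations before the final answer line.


enclosed vertex P2: corner angles sum to 2*pi, defect = 2*pi - 2*pi = 0
adding the enclosed defects to the starting angle (mod 2*pi, induced orientation) gives the holonomy
final angle = (23/12)*pi + 0 = (23/12)*pi (mod 2*pi)

Answer: final direction angle = (23/12)*pi


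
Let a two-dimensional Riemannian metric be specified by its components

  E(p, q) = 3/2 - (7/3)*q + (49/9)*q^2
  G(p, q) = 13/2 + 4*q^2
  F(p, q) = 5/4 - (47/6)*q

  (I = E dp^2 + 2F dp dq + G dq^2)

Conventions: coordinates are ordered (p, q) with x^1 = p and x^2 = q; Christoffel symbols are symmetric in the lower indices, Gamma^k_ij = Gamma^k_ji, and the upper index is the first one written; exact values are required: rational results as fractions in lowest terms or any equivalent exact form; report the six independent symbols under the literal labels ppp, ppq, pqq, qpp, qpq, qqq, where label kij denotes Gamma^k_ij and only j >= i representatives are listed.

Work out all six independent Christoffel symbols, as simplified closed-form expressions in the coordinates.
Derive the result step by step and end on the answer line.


E = 3/2 - (7/3)*q + (49/9)*q^2; F = 5/4 - (47/6)*q; G = 13/2 + 4*q^2
Gamma^k_ij = (1/2) g^{kl} (d_i g_jl + d_j g_il - d_l g_ij), with g^inv = (1/(EG-F^2)) [[G, -F], [-F, E]]
first partials: E_p = 0, E_q = -7/3 + (98/9)*q, F_p = 0, F_q = -47/6, G_p = 0, G_q = 8*q
D = EG - F^2 = 131/16 + (53/12)*q - (719/36)*q^2 - (28/3)*q^3 + (196/9)*q^4
expanded: Gamma^p_pp = (G E_p - 2F F_p + F E_q)/(2D), Gamma^p_pq = (G E_q - F G_p)/(2D), Gamma^p_qq = (2G F_q - G G_p - F G_q)/(2D), Gamma^q_pp = (2E F_p - E E_q - F E_p)/(2D), Gamma^q_pq = (E G_p - F E_q)/(2D), Gamma^q_qq = (E G_q - 2F F_q + F G_p)/(2D); substitute and cancel common factors

Answer: Gamma_ppp = (-18424*q^2 + 6888*q - 630)/(9408*q^4 - 4032*q^3 - 8628*q^2 + 1908*q + 3537), Gamma_ppq = (3136*q^3 - 672*q^2 + 5096*q - 1092)/(3136*q^4 - 1344*q^3 - 2876*q^2 + 636*q + 1179), Gamma_pqq = (-720*q - 7332)/(3136*q^4 - 1344*q^3 - 2876*q^2 + 636*q + 1179), Gamma_qpp = (-38416*q^3 + 24696*q^2 - 14112*q + 2268)/(28224*q^4 - 12096*q^3 - 25884*q^2 + 5724*q + 10611), Gamma_qpq = (18424*q^2 - 6888*q + 630)/(9408*q^4 - 4032*q^3 - 8628*q^2 + 1908*q + 3537), Gamma_qqq = (3136*q^3 - 1344*q^2 - 7972*q + 1410)/(3136*q^4 - 1344*q^3 - 2876*q^2 + 636*q + 1179)


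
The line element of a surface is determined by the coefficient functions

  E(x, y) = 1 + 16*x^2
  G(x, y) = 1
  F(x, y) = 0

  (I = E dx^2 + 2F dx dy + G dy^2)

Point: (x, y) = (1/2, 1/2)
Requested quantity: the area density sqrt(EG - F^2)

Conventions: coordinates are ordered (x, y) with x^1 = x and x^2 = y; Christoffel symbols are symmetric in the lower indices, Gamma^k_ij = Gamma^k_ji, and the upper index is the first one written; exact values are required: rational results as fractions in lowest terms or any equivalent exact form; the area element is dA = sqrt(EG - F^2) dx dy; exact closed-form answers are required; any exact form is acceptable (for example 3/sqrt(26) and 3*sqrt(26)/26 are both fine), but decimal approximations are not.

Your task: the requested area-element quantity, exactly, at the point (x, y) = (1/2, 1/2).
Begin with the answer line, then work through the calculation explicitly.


Answer: sqrt(EG - F^2) = sqrt(5)

E = 5, F = 0, G = 1; EG - F^2 = 5


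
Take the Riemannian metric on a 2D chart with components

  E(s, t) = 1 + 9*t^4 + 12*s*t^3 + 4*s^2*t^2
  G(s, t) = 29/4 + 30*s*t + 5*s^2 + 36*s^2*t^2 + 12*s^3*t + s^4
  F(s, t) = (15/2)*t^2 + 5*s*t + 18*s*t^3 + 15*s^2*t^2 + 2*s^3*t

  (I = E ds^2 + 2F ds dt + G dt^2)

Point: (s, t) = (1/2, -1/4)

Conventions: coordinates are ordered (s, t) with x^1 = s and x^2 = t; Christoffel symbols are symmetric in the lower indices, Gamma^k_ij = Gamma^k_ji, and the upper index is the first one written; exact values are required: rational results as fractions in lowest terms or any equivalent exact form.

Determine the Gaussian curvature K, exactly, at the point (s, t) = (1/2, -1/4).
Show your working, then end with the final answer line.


E = 257/256, F = -1/8, G = 5, EG - F^2 = 1281/256 at the point
E_s = 1/16, E_t = 1/16, F_s = -31/32, F_t = -19/16, G_s = -2, G_t = 12
E_tt = -1/4, F_st = 19/8, G_ss = 17/2
Compute both Brioschi determinants and normalise by (EG - F^2)^2.
M1 = [[-E_tt/2 + F_st - G_ss/2, E_s/2, F_s - E_t/2], [F_t - G_s/2, E, F], [G_t/2, F, G]] = [[-7/4, 1/32, -1], [-3/16, 257/256, -1/8], [6, -1/8, 5]]; det M1 = -2817/1024
M2 = [[0, E_t/2, G_s/2], [E_t/2, E, F], [G_s/2, F, G]] = [[0, 1/32, -1], [1/32, 257/256, -1/8], [-1, -1/8, 5]]; det M2 = -1025/1024
det M1 - det M2 = -7/4; K = -7/4 / (1281/256)^2 = -16384/234423

Answer: K = -16384/234423


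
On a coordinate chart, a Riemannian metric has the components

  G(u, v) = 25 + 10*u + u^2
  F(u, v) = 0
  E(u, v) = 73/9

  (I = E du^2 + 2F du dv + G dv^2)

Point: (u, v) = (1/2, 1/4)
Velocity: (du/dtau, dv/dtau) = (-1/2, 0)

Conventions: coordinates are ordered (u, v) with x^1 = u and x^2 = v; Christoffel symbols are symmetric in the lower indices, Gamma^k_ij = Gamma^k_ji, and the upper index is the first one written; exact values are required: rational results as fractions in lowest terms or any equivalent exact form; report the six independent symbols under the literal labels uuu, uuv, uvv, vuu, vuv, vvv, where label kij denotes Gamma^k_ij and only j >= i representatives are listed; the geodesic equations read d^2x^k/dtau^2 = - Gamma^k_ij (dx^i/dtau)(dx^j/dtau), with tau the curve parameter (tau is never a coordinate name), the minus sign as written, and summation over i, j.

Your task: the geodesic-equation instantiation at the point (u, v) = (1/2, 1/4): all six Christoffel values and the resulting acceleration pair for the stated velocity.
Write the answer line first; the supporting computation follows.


Answer: Gamma_uuu = 0, Gamma_uuv = 0, Gamma_uvv = -99/146, Gamma_vuu = 0, Gamma_vuv = 2/11, Gamma_vvv = 0; accelerations (d^2u/dtau^2, d^2v/dtau^2) = (0, 0)

E = 73/9, F = 0, G = 121/4 at the point
E_u = 0, E_v = 0, F_u = 0, F_v = 0, G_u = 11, G_v = 0
EG - F^2 = 8833/36;  g^inv = (36/8833) * [[121/4, 0], [0, 73/9]]
first-kind symbols [ij,l] = (1/2)(d_i g_jl + d_j g_il - d_l g_ij): [uu,u] = E_u/2 = 0, [uu,v] = F_u - E_v/2 = 0, [uv,u] = E_v/2 = 0, [uv,v] = G_u/2 = 11/2, [vv,u] = F_v - G_u/2 = -11/2, [vv,v] = G_v/2 = 0
Gamma^u_ij = (G*[ij,u] - F*[ij,v])/(EG - F^2), Gamma^v_ij = (E*[ij,v] - F*[ij,u])/(EG - F^2)
Gamma_uuu = 0, Gamma_uuv = 0, Gamma_uvv = -99/146, Gamma_vuu = 0, Gamma_vuv = 2/11, Gamma_vvv = 0
d^2u/dtau^2 = -(Gamma_uuu*(-1/2)^2 + 2*Gamma_uuv*(-1/2)*(0) + Gamma_uvv*(0)^2) = 0
d^2v/dtau^2 = -(Gamma_vuu*(-1/2)^2 + 2*Gamma_vuv*(-1/2)*(0) + Gamma_vvv*(0)^2) = 0


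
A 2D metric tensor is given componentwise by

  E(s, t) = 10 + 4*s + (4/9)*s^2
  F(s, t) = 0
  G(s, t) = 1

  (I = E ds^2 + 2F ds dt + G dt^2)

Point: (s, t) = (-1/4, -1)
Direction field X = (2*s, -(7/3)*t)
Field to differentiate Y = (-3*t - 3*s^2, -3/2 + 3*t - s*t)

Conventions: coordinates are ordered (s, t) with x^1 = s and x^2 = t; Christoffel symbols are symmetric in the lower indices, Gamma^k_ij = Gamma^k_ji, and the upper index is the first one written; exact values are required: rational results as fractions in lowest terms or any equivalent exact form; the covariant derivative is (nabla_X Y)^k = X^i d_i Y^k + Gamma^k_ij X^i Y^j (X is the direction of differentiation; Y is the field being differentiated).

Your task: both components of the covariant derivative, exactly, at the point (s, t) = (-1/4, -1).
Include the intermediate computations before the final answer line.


E = 325/36, F = 0, G = 1 at the point
E_s = 34/9, E_t = 0, F_s = 0, F_t = 0, G_s = 0, G_t = 0
EG - F^2 = 325/36;  g^inv = (36/325) * [[1, 0], [0, 325/36]]
first-kind symbols [ij,l] = (1/2)(d_i g_jl + d_j g_il - d_l g_ij): [ss,s] = E_s/2 = 17/9, [ss,t] = F_s - E_t/2 = 0, [st,s] = E_t/2 = 0, [st,t] = G_s/2 = 0, [tt,s] = F_t - G_s/2 = 0, [tt,t] = G_t/2 = 0
Gamma^s_ij = (G*[ij,s] - F*[ij,t])/(EG - F^2), Gamma^t_ij = (E*[ij,t] - F*[ij,s])/(EG - F^2)
Gamma_sss = 68/325, Gamma_sst = 0, Gamma_stt = 0, Gamma_tss = 0, Gamma_tst = 0, Gamma_ttt = 0
X = (-1/2, 7/3), Y = (45/16, -19/4) at the point

Answer: (nabla_X Y)^s = -4183/520, (nabla_X Y)^t = 85/12


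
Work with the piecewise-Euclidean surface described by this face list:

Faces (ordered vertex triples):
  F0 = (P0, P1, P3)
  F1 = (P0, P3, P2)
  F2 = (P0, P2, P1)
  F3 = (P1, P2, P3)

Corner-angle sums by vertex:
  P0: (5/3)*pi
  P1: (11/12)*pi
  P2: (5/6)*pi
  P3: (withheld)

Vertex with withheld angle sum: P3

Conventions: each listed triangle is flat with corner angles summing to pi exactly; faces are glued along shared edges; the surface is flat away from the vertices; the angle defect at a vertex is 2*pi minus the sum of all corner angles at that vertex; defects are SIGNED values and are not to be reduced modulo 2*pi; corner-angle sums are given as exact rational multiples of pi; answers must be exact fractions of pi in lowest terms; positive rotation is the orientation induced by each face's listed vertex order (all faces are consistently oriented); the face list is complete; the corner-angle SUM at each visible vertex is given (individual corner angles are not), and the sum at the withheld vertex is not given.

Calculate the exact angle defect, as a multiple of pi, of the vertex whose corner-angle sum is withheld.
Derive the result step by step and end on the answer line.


V = 4, E = 6, F = 4; chi = V - E + F = 2
Gauss-Bonnet: total defect = 2*pi*chi = 4*pi; visible defects sum to (31/12)*pi

Answer: defect(P3) = (17/12)*pi


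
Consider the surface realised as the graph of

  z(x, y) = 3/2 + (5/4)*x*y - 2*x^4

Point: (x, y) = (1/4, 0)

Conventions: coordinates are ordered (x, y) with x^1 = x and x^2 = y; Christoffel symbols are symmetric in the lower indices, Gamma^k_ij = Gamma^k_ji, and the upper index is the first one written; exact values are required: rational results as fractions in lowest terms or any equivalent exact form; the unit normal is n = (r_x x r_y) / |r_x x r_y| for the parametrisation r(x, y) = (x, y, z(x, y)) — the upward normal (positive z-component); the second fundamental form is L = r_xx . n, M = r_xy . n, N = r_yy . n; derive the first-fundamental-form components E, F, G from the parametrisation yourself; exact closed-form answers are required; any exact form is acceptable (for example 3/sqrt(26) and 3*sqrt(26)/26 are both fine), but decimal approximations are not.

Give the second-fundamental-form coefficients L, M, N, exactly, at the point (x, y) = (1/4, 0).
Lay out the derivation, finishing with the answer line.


z_x = -1/8, z_y = 5/16, z_xx = -3/2, z_xy = 5/4, z_yy = 0
E = 65/64, F = -5/128, G = 281/256; answer radicand W^2 = 285/256
unnormalised second-form numerators: l = -3/2, m = 5/4, n = 0; L = l/sqrt(285/256), and similarly M = m/sqrt(W^2), N = n/sqrt(W^2)

Answer: L = -8*sqrt(285)/95, M = 4*sqrt(285)/57, N = 0


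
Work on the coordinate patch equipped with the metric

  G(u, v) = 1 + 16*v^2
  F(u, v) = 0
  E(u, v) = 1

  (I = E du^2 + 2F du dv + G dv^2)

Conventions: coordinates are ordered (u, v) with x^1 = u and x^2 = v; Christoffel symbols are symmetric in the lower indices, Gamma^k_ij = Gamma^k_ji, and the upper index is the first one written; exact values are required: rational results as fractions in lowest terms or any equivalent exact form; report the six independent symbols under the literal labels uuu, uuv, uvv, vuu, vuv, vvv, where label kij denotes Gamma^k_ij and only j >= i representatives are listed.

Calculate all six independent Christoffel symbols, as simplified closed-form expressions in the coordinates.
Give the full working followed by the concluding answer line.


E = 1; F = 0; G = 1 + 16*v^2
Gamma^k_ij = (1/2) g^{kl} (d_i g_jl + d_j g_il - d_l g_ij), with g^inv = (1/(EG-F^2)) [[G, -F], [-F, E]]
first partials: E_u = 0, E_v = 0, F_u = 0, F_v = 0, G_u = 0, G_v = 32*v
D = EG - F^2 = 1 + 16*v^2
expanded: Gamma^u_uu = (G E_u - 2F F_u + F E_v)/(2D), Gamma^u_uv = (G E_v - F G_u)/(2D), Gamma^u_vv = (2G F_v - G G_u - F G_v)/(2D), Gamma^v_uu = (2E F_u - E E_v - F E_u)/(2D), Gamma^v_uv = (E G_u - F E_v)/(2D), Gamma^v_vv = (E G_v - 2F F_v + F G_u)/(2D); substitute and cancel common factors

Answer: Gamma_uuu = 0, Gamma_uuv = 0, Gamma_uvv = 0, Gamma_vuu = 0, Gamma_vuv = 0, Gamma_vvv = 16*v/(16*v^2 + 1)


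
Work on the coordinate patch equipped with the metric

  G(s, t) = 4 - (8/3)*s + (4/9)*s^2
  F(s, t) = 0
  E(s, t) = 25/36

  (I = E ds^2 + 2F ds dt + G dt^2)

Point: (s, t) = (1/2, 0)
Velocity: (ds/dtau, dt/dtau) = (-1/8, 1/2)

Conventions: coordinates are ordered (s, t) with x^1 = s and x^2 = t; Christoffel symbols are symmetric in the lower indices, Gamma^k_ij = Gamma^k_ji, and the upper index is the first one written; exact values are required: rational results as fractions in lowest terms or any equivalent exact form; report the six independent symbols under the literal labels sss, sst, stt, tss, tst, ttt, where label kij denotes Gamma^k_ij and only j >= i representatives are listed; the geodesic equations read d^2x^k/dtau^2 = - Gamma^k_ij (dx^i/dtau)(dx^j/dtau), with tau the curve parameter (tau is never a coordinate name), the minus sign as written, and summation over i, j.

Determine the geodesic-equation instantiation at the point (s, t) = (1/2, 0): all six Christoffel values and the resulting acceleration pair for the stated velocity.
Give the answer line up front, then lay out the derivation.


Answer: Gamma_sss = 0, Gamma_sst = 0, Gamma_stt = 8/5, Gamma_tss = 0, Gamma_tst = -2/5, Gamma_ttt = 0; accelerations (d^2s/dtau^2, d^2t/dtau^2) = (-2/5, -1/20)

E = 25/36, F = 0, G = 25/9 at the point
E_s = 0, E_t = 0, F_s = 0, F_t = 0, G_s = -20/9, G_t = 0
EG - F^2 = 625/324;  g^inv = (324/625) * [[25/9, 0], [0, 25/36]]
first-kind symbols [ij,l] = (1/2)(d_i g_jl + d_j g_il - d_l g_ij): [ss,s] = E_s/2 = 0, [ss,t] = F_s - E_t/2 = 0, [st,s] = E_t/2 = 0, [st,t] = G_s/2 = -10/9, [tt,s] = F_t - G_s/2 = 10/9, [tt,t] = G_t/2 = 0
Gamma^s_ij = (G*[ij,s] - F*[ij,t])/(EG - F^2), Gamma^t_ij = (E*[ij,t] - F*[ij,s])/(EG - F^2)
Gamma_sss = 0, Gamma_sst = 0, Gamma_stt = 8/5, Gamma_tss = 0, Gamma_tst = -2/5, Gamma_ttt = 0
d^2s/dtau^2 = -(Gamma_sss*(-1/8)^2 + 2*Gamma_sst*(-1/8)*(1/2) + Gamma_stt*(1/2)^2) = -2/5
d^2t/dtau^2 = -(Gamma_tss*(-1/8)^2 + 2*Gamma_tst*(-1/8)*(1/2) + Gamma_ttt*(1/2)^2) = -1/20


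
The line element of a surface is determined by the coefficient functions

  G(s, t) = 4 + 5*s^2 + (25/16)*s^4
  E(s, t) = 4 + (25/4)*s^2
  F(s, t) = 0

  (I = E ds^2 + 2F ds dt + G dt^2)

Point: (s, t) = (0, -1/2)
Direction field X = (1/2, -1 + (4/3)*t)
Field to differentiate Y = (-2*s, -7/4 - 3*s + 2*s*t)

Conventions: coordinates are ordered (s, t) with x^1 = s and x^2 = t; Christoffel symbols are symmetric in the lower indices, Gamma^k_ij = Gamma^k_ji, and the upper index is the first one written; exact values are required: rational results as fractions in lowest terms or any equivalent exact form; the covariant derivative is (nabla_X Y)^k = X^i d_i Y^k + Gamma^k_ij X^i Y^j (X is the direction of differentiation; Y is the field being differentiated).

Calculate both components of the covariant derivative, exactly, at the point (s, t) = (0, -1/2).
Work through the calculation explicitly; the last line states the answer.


E = 4, F = 0, G = 4 at the point
E_s = 0, E_t = 0, F_s = 0, F_t = 0, G_s = 0, G_t = 0
EG - F^2 = 16;  g^inv = (1/16) * [[4, 0], [0, 4]]
first-kind symbols [ij,l] = (1/2)(d_i g_jl + d_j g_il - d_l g_ij): [ss,s] = E_s/2 = 0, [ss,t] = F_s - E_t/2 = 0, [st,s] = E_t/2 = 0, [st,t] = G_s/2 = 0, [tt,s] = F_t - G_s/2 = 0, [tt,t] = G_t/2 = 0
Gamma^s_ij = (G*[ij,s] - F*[ij,t])/(EG - F^2), Gamma^t_ij = (E*[ij,t] - F*[ij,s])/(EG - F^2)
Gamma_sss = 0, Gamma_sst = 0, Gamma_stt = 0, Gamma_tss = 0, Gamma_tst = 0, Gamma_ttt = 0
X = (1/2, -5/3), Y = (0, -7/4) at the point

Answer: (nabla_X Y)^s = -1, (nabla_X Y)^t = -2


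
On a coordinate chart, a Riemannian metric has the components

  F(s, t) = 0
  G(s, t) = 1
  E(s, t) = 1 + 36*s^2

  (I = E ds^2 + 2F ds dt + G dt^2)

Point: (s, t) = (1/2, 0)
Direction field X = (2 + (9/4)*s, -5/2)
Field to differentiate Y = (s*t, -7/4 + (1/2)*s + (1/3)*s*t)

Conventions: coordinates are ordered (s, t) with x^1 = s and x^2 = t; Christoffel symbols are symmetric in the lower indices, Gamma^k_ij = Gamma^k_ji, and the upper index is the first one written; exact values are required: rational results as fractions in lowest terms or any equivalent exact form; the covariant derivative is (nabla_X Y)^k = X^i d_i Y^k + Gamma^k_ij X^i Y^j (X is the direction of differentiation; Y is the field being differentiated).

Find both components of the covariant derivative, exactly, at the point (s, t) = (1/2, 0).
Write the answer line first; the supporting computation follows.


Answer: (nabla_X Y)^s = -5/4, (nabla_X Y)^t = 55/48

E = 10, F = 0, G = 1 at the point
E_s = 36, E_t = 0, F_s = 0, F_t = 0, G_s = 0, G_t = 0
EG - F^2 = 10;  g^inv = (1/10) * [[1, 0], [0, 10]]
first-kind symbols [ij,l] = (1/2)(d_i g_jl + d_j g_il - d_l g_ij): [ss,s] = E_s/2 = 18, [ss,t] = F_s - E_t/2 = 0, [st,s] = E_t/2 = 0, [st,t] = G_s/2 = 0, [tt,s] = F_t - G_s/2 = 0, [tt,t] = G_t/2 = 0
Gamma^s_ij = (G*[ij,s] - F*[ij,t])/(EG - F^2), Gamma^t_ij = (E*[ij,t] - F*[ij,s])/(EG - F^2)
Gamma_sss = 9/5, Gamma_sst = 0, Gamma_stt = 0, Gamma_tss = 0, Gamma_tst = 0, Gamma_ttt = 0
X = (25/8, -5/2), Y = (0, -3/2) at the point


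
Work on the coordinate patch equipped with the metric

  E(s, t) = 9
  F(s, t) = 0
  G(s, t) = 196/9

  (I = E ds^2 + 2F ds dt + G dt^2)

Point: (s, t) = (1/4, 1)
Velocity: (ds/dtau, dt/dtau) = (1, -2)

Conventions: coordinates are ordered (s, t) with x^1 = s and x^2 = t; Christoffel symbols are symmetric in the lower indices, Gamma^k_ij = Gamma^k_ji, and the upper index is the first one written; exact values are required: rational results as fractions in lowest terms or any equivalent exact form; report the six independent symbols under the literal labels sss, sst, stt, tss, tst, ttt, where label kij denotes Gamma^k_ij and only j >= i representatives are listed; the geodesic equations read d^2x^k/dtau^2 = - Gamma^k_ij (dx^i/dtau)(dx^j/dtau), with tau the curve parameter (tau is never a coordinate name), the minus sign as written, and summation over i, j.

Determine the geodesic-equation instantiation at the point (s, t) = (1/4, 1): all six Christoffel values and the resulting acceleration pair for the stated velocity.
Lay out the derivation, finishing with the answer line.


E = 9, F = 0, G = 196/9 at the point
E_s = 0, E_t = 0, F_s = 0, F_t = 0, G_s = 0, G_t = 0
EG - F^2 = 196;  g^inv = (1/196) * [[196/9, 0], [0, 9]]
first-kind symbols [ij,l] = (1/2)(d_i g_jl + d_j g_il - d_l g_ij): [ss,s] = E_s/2 = 0, [ss,t] = F_s - E_t/2 = 0, [st,s] = E_t/2 = 0, [st,t] = G_s/2 = 0, [tt,s] = F_t - G_s/2 = 0, [tt,t] = G_t/2 = 0
Gamma^s_ij = (G*[ij,s] - F*[ij,t])/(EG - F^2), Gamma^t_ij = (E*[ij,t] - F*[ij,s])/(EG - F^2)
Gamma_sss = 0, Gamma_sst = 0, Gamma_stt = 0, Gamma_tss = 0, Gamma_tst = 0, Gamma_ttt = 0
d^2s/dtau^2 = -(Gamma_sss*(1)^2 + 2*Gamma_sst*(1)*(-2) + Gamma_stt*(-2)^2) = 0
d^2t/dtau^2 = -(Gamma_tss*(1)^2 + 2*Gamma_tst*(1)*(-2) + Gamma_ttt*(-2)^2) = 0

Answer: Gamma_sss = 0, Gamma_sst = 0, Gamma_stt = 0, Gamma_tss = 0, Gamma_tst = 0, Gamma_ttt = 0; accelerations (d^2s/dtau^2, d^2t/dtau^2) = (0, 0)


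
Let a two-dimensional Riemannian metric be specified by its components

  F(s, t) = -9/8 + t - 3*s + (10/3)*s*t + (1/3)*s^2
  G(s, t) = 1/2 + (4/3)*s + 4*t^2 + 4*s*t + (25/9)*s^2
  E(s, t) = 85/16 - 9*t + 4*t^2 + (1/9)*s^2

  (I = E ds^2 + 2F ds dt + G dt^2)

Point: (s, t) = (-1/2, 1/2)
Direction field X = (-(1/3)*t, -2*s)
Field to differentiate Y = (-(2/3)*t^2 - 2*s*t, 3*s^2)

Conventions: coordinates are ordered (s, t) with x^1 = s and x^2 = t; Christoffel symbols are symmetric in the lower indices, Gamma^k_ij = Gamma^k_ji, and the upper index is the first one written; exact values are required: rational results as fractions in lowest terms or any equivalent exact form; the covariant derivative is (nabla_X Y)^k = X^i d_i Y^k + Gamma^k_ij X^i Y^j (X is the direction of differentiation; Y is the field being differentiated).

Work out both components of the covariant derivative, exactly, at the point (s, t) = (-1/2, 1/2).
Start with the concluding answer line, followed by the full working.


Answer: (nabla_X Y)^s = -24679/89172, (nabla_X Y)^t = 126443/59448

E = 265/144, F = 1/8, G = 19/36 at the point
E_s = -1/9, E_t = -5, F_s = -5/3, F_t = -2/3, G_s = 5/9, G_t = 2
EG - F^2 = 2477/2592;  g^inv = (2592/2477) * [[19/36, -1/8], [-1/8, 265/144]]
first-kind symbols [ij,l] = (1/2)(d_i g_jl + d_j g_il - d_l g_ij): [ss,s] = E_s/2 = -1/18, [ss,t] = F_s - E_t/2 = 5/6, [st,s] = E_t/2 = -5/2, [st,t] = G_s/2 = 5/18, [tt,s] = F_t - G_s/2 = -17/18, [tt,t] = G_t/2 = 1
Gamma^s_ij = (G*[ij,s] - F*[ij,t])/(EG - F^2), Gamma^t_ij = (E*[ij,t] - F*[ij,s])/(EG - F^2)
Gamma_sss = -346/2477, Gamma_sst = -3510/2477, Gamma_stt = -1616/2477, Gamma_tss = 3993/2477, Gamma_tst = 2135/2477, Gamma_ttt = 5076/2477
X = (-1/6, 1), Y = (1/3, 3/4) at the point


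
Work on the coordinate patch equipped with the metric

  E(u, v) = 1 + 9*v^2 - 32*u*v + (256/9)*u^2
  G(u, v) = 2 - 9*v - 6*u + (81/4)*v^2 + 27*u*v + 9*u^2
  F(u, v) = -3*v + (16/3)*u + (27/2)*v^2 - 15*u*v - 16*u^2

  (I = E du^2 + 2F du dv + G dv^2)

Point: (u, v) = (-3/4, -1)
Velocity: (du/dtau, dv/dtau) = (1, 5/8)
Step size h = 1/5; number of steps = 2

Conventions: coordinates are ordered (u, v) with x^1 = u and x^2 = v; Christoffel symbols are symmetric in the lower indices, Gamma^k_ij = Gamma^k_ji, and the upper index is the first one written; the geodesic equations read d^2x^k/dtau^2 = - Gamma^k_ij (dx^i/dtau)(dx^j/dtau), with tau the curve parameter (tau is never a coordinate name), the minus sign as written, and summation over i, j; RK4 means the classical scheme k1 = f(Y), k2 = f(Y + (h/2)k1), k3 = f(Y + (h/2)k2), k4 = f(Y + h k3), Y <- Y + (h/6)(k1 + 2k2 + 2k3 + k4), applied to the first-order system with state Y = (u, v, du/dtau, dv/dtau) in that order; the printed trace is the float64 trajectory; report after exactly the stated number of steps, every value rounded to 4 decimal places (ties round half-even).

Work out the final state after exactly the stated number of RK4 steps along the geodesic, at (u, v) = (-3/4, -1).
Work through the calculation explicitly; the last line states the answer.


f(Y) = (du/dtau, dv/dtau, -Gamma^u_ij Y'^i Y'^j, -Gamma^v_ij Y'^i Y'^j) with the Gammas evaluated at the stage position; h = 0.200000; intermediate values shown to 6 dp
step 0: u = -0.7500, v = -1.0000, du/dtau = 1.0000, dv/dtau = 0.6250
step 1:
  k1: at (u, v) = (-0.750000, -1.000000), (du/dtau, dv/dtau) = (1.000000, 0.625000); Gamma_uuu = -0.085935, Gamma_uuv = 0.048338, Gamma_uvv = 0.072508, Gamma_vuu = 0.665995, Gamma_vuv = -0.374622, Gamma_vvv = -0.561934; k1 = (1.000000, 0.625000, -0.002811, 0.021788)
  k2: at (u, v) = (-0.650000, -0.937500), (du/dtau, dv/dtau) = (0.999719, 0.627179); Gamma_uuu = -0.066054, Gamma_uuv = 0.037155, Gamma_uvv = 0.055733, Gamma_vuu = 0.723857, Gamma_vuv = -0.407170, Gamma_vvv = -0.610754; k2 = (0.999719, 0.627179, -0.002499, 0.027385)
  k3: at (u, v) = (-0.650028, -0.937282), (du/dtau, dv/dtau) = (0.999750, 0.627738); Gamma_uuu = -0.066150, Gamma_uuv = 0.037209, Gamma_uvv = 0.055814, Gamma_vuu = 0.723928, Gamma_vuv = -0.407210, Gamma_vvv = -0.610814; k3 = (0.999750, 0.627738, -0.002581, 0.028243)
  k4: at (u, v) = (-0.550050, -0.874452), (du/dtau, dv/dtau) = (0.999484, 0.630649); Gamma_uuu = -0.037215, Gamma_uuv = 0.020934, Gamma_uvv = 0.031400, Gamma_vuu = 0.789929, Gamma_vuv = -0.444335, Gamma_vvv = -0.666503; k4 = (0.999484, 0.630649, -0.001701, 0.036115)
  Y <- Y + (h/6)(k1 + 2k2 + 2k3 + k4): u = -0.5501, v = -0.8745, du/dtau = 0.9995, dv/dtau = 0.6306
step 2:
  k1: at (u, v) = (-0.550053, -0.874484), (du/dtau, dv/dtau) = (0.999511, 0.630639); Gamma_uuu = -0.037204, Gamma_uuv = 0.020927, Gamma_uvv = 0.031391, Gamma_vuu = 0.789913, Gamma_vuv = -0.444326, Gamma_vvv = -0.666489; k1 = (0.999511, 0.630639, -0.001699, 0.036070)
  k2: at (u, v) = (-0.450102, -0.811420), (du/dtau, dv/dtau) = (0.999341, 0.634246); Gamma_uuu = 0.004858, Gamma_uuv = -0.002732, Gamma_uvv = -0.004099, Gamma_vuu = 0.864607, Gamma_vuv = -0.486342, Gamma_vvv = -0.729512; k2 = (0.999341, 0.634246, 0.000261, 0.046504)
  k3: at (u, v) = (-0.450119, -0.811059), (du/dtau, dv/dtau) = (0.999537, 0.635289); Gamma_uuu = 0.004691, Gamma_uuv = -0.002639, Gamma_uvv = -0.003958, Gamma_vuu = 0.864823, Gamma_vuv = -0.486463, Gamma_vvv = -0.729695; k3 = (0.999537, 0.635289, 0.000262, 0.048280)
  k4: at (u, v) = (-0.350145, -0.747426), (du/dtau, dv/dtau) = (0.999563, 0.640295); Gamma_uuu = 0.065652, Gamma_uuv = -0.036929, Gamma_uvv = -0.055394, Gamma_vuu = 0.948230, Gamma_vuv = -0.533379, Gamma_vvv = -0.800069; k4 = (0.999563, 0.640295, 0.004386, 0.063349)
  Y <- Y + (h/6)(k1 + 2k2 + 2k3 + k4): u = -0.3502, v = -0.7475, du/dtau = 0.9996, dv/dtau = 0.6403

Answer: u = -0.3502, v = -0.7475, du/dtau = 0.9996, dv/dtau = 0.6403
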